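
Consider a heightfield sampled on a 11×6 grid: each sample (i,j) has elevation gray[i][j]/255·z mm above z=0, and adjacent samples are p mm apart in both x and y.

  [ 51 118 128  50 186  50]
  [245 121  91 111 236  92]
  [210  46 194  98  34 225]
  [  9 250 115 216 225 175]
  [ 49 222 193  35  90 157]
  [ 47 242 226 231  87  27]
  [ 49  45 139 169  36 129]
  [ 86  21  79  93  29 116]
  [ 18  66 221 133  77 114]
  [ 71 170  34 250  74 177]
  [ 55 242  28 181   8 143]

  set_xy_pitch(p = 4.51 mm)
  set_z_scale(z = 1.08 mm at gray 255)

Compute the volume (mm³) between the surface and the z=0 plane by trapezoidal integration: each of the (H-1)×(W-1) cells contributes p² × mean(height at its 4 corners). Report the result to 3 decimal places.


height_mm = gray/255 × 1.08; cell vol = 4.51² × mean(4 corners)
unit = 4.51² × 1.08 / (4×255) = 0.0215366 mm³ per gray-sum
row 0: Σ corner-gray over 5 cells = 2520  → 54.2722
row 1: Σ corner-gray over 5 cells = 2634  → 56.7273
row 2: Σ corner-gray over 5 cells = 2975  → 64.0713
row 3: Σ corner-gray over 5 cells = 3082  → 66.3757
row 4: Σ corner-gray over 5 cells = 2932  → 63.1452
row 5: Σ corner-gray over 5 cells = 2602  → 56.0382
row 6: Σ corner-gray over 5 cells = 1602  → 34.5016
row 7: Σ corner-gray over 5 cells = 1772  → 38.1628
row 8: Σ corner-gray over 5 cells = 2430  → 52.3339
row 9: Σ corner-gray over 5 cells = 2420  → 52.1185
Σ rows: total corner-gray = 24969  → 537.7468 mm³

537.747


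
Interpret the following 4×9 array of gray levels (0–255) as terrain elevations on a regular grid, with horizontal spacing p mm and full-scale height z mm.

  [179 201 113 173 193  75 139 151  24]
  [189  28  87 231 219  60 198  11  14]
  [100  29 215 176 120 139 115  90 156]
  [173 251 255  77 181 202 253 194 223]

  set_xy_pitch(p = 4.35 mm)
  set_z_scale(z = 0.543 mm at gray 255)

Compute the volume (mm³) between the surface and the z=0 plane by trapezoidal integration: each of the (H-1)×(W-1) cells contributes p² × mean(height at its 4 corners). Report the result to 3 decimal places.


134.027

height_mm = gray/255 × 0.543; cell vol = 4.35² × mean(4 corners)
unit = 4.35² × 0.543 / (4×255) = 0.0100734 mm³ per gray-sum
row 0: Σ corner-gray over 8 cells = 4164  → 41.9458
row 1: Σ corner-gray over 8 cells = 3895  → 39.2361
row 2: Σ corner-gray over 8 cells = 5246  → 52.8453
Σ rows: total corner-gray = 13305  → 134.0272 mm³


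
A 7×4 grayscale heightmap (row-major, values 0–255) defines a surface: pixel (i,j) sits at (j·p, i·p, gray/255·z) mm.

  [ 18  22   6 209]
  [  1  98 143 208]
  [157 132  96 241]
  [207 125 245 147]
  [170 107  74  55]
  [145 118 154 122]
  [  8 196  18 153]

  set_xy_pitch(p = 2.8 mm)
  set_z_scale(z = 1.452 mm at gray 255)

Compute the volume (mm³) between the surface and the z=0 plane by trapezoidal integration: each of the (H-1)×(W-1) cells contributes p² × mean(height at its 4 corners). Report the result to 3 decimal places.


height_mm = gray/255 × 1.452; cell vol = 2.8² × mean(4 corners)
unit = 2.8² × 1.452 / (4×255) = 0.0111605 mm³ per gray-sum
row 0: Σ corner-gray over 3 cells = 974  → 10.8703
row 1: Σ corner-gray over 3 cells = 1545  → 17.2429
row 2: Σ corner-gray over 3 cells = 1948  → 21.7406
row 3: Σ corner-gray over 3 cells = 1681  → 18.7608
row 4: Σ corner-gray over 3 cells = 1398  → 15.6023
row 5: Σ corner-gray over 3 cells = 1400  → 15.6247
Σ rows: total corner-gray = 8946  → 99.8416 mm³

99.842


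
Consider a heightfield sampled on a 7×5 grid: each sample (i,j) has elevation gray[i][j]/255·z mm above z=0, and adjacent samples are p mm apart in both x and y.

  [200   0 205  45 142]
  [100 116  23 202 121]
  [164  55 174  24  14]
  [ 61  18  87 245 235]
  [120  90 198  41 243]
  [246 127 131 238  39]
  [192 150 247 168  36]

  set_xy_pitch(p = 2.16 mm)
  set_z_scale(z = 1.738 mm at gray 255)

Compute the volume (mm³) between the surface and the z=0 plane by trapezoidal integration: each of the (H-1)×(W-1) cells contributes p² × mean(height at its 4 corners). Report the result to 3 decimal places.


95.096

height_mm = gray/255 × 1.738; cell vol = 2.16² × mean(4 corners)
unit = 2.16² × 1.738 / (4×255) = 0.00794982 mm³ per gray-sum
row 0: Σ corner-gray over 4 cells = 1745  → 13.8724
row 1: Σ corner-gray over 4 cells = 1587  → 12.6164
row 2: Σ corner-gray over 4 cells = 1680  → 13.3557
row 3: Σ corner-gray over 4 cells = 2017  → 16.0348
row 4: Σ corner-gray over 4 cells = 2298  → 18.2687
row 5: Σ corner-gray over 4 cells = 2635  → 20.9478
Σ rows: total corner-gray = 11962  → 95.0957 mm³


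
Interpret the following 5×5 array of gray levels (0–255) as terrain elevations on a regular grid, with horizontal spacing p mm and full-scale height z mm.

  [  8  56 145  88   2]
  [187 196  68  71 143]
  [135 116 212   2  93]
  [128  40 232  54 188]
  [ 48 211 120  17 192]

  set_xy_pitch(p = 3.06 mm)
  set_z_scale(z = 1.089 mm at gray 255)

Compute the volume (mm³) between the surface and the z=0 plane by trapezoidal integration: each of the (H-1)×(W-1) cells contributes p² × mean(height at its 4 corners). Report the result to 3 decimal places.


height_mm = gray/255 × 1.089; cell vol = 3.06² × mean(4 corners)
unit = 3.06² × 1.089 / (4×255) = 0.00999702 mm³ per gray-sum
row 0: Σ corner-gray over 4 cells = 1588  → 15.8753
row 1: Σ corner-gray over 4 cells = 1888  → 18.8744
row 2: Σ corner-gray over 4 cells = 1856  → 18.5545
row 3: Σ corner-gray over 4 cells = 1904  → 19.0343
Σ rows: total corner-gray = 7236  → 72.3384 mm³

72.338


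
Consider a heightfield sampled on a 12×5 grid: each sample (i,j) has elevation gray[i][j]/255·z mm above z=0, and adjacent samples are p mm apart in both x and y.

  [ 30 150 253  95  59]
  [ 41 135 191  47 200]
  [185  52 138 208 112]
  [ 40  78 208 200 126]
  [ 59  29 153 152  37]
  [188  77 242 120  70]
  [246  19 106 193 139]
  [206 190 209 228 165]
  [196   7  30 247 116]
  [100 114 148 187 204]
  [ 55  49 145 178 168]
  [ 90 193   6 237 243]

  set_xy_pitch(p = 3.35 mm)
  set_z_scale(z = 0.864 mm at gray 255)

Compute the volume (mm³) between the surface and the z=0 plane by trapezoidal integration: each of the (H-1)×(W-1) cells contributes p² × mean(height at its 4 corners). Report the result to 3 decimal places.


227.348

height_mm = gray/255 × 0.864; cell vol = 3.35² × mean(4 corners)
unit = 3.35² × 0.864 / (4×255) = 0.00950612 mm³ per gray-sum
row 0: Σ corner-gray over 4 cells = 2072  → 19.6967
row 1: Σ corner-gray over 4 cells = 2080  → 19.7727
row 2: Σ corner-gray over 4 cells = 2231  → 21.2081
row 3: Σ corner-gray over 4 cells = 1902  → 18.0806
row 4: Σ corner-gray over 4 cells = 1900  → 18.0616
row 5: Σ corner-gray over 4 cells = 2157  → 20.5047
row 6: Σ corner-gray over 4 cells = 2646  → 25.1532
row 7: Σ corner-gray over 4 cells = 2505  → 23.8128
row 8: Σ corner-gray over 4 cells = 2082  → 19.7917
row 9: Σ corner-gray over 4 cells = 2169  → 20.6188
row 10: Σ corner-gray over 4 cells = 2172  → 20.6473
Σ rows: total corner-gray = 23916  → 227.3483 mm³


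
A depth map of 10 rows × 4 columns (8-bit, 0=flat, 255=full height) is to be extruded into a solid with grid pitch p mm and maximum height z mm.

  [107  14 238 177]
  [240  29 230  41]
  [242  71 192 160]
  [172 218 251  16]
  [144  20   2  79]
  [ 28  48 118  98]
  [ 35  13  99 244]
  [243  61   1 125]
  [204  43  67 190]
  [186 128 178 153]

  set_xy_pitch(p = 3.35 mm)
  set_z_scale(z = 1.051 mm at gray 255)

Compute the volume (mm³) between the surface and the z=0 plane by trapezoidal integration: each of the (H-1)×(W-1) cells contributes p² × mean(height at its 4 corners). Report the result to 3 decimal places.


140.070

height_mm = gray/255 × 1.051; cell vol = 3.35² × mean(4 corners)
unit = 3.35² × 1.051 / (4×255) = 0.0115636 mm³ per gray-sum
row 0: Σ corner-gray over 3 cells = 1587  → 18.3514
row 1: Σ corner-gray over 3 cells = 1727  → 19.9703
row 2: Σ corner-gray over 3 cells = 2054  → 23.7516
row 3: Σ corner-gray over 3 cells = 1393  → 16.1081
row 4: Σ corner-gray over 3 cells = 725  → 8.3836
row 5: Σ corner-gray over 3 cells = 961  → 11.1126
row 6: Σ corner-gray over 3 cells = 995  → 11.5058
row 7: Σ corner-gray over 3 cells = 1106  → 12.7893
row 8: Σ corner-gray over 3 cells = 1565  → 18.0970
Σ rows: total corner-gray = 12113  → 140.0696 mm³


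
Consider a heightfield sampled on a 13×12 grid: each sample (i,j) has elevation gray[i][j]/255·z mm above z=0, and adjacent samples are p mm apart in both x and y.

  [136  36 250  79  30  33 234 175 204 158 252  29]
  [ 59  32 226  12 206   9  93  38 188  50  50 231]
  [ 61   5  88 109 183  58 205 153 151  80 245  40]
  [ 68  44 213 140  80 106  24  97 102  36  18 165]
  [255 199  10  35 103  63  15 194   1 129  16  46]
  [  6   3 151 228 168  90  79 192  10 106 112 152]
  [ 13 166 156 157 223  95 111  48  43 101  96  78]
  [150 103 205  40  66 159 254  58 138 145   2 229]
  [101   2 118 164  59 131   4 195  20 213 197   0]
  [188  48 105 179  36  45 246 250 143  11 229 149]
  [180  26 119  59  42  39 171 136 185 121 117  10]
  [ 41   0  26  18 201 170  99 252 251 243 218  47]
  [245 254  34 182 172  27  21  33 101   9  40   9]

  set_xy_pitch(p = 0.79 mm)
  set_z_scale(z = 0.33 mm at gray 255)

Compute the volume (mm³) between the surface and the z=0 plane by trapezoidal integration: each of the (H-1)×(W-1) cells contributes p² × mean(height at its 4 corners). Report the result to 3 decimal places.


height_mm = gray/255 × 0.33; cell vol = 0.79² × mean(4 corners)
unit = 0.79² × 0.33 / (4×255) = 0.000201915 mm³ per gray-sum
row 0: Σ corner-gray over 11 cells = 5165  → 1.0429
row 1: Σ corner-gray over 11 cells = 4753  → 0.9597
row 2: Σ corner-gray over 11 cells = 4608  → 0.9304
row 3: Σ corner-gray over 11 cells = 3784  → 0.7640
row 4: Σ corner-gray over 11 cells = 4267  → 0.8616
row 5: Σ corner-gray over 11 cells = 4919  → 0.9932
row 6: Σ corner-gray over 11 cells = 5202  → 1.0504
row 7: Σ corner-gray over 11 cells = 5026  → 1.0148
row 8: Σ corner-gray over 11 cells = 5228  → 1.0556
row 9: Σ corner-gray over 11 cells = 5141  → 1.0380
row 10: Σ corner-gray over 11 cells = 5264  → 1.0629
row 11: Σ corner-gray over 11 cells = 5044  → 1.0185
Σ rows: total corner-gray = 58401  → 11.7920 mm³

11.792


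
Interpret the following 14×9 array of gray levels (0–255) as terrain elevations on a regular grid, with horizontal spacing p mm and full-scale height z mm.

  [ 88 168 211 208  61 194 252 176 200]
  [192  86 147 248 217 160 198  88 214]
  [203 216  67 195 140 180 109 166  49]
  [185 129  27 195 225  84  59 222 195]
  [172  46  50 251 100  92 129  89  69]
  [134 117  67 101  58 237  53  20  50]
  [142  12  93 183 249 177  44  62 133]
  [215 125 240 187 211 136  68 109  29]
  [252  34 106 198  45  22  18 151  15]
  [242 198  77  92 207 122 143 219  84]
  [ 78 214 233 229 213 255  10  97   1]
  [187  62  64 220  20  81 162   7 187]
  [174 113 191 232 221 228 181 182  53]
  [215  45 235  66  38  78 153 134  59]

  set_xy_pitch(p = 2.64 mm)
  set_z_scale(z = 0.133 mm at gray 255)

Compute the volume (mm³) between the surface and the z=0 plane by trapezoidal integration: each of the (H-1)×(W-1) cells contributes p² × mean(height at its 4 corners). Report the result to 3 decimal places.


height_mm = gray/255 × 0.133; cell vol = 2.64² × mean(4 corners)
unit = 2.64² × 0.133 / (4×255) = 0.000908781 mm³ per gray-sum
row 0: Σ corner-gray over 8 cells = 5522  → 5.0183
row 1: Σ corner-gray over 8 cells = 5092  → 4.6275
row 2: Σ corner-gray over 8 cells = 4660  → 4.2349
row 3: Σ corner-gray over 8 cells = 4017  → 3.6506
row 4: Σ corner-gray over 8 cells = 3245  → 2.9490
row 5: Σ corner-gray over 8 cells = 3405  → 3.0944
row 6: Σ corner-gray over 8 cells = 4311  → 3.9178
row 7: Σ corner-gray over 8 cells = 3811  → 3.4634
row 8: Σ corner-gray over 8 cells = 3857  → 3.5052
row 9: Σ corner-gray over 8 cells = 5023  → 4.5648
row 10: Σ corner-gray over 8 cells = 4187  → 3.8051
row 11: Σ corner-gray over 8 cells = 4529  → 4.1159
row 12: Σ corner-gray over 8 cells = 4695  → 4.2667
Σ rows: total corner-gray = 56354  → 51.2135 mm³

51.213


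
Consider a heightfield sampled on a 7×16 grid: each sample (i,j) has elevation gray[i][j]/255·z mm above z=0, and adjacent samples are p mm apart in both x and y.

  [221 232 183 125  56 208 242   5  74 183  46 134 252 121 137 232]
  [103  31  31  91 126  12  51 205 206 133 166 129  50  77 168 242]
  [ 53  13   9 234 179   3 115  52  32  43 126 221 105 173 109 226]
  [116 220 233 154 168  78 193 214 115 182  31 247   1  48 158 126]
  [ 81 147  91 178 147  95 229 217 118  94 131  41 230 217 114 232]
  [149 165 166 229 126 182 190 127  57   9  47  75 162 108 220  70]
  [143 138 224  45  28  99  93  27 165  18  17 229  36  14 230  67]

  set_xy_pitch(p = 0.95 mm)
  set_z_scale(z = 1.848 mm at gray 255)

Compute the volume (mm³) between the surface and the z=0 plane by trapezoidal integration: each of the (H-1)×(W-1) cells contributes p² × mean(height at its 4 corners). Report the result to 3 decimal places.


74.491

height_mm = gray/255 × 1.848; cell vol = 0.95² × mean(4 corners)
unit = 0.95² × 1.848 / (4×255) = 0.00163512 mm³ per gray-sum
row 0: Σ corner-gray over 15 cells = 7746  → 12.6656
row 1: Σ corner-gray over 15 cells = 6404  → 10.4713
row 2: Σ corner-gray over 15 cells = 7433  → 12.1538
row 3: Σ corner-gray over 15 cells = 8737  → 14.2860
row 4: Σ corner-gray over 15 cells = 8356  → 13.6630
row 5: Σ corner-gray over 15 cells = 6881  → 11.2512
Σ rows: total corner-gray = 45557  → 74.4911 mm³


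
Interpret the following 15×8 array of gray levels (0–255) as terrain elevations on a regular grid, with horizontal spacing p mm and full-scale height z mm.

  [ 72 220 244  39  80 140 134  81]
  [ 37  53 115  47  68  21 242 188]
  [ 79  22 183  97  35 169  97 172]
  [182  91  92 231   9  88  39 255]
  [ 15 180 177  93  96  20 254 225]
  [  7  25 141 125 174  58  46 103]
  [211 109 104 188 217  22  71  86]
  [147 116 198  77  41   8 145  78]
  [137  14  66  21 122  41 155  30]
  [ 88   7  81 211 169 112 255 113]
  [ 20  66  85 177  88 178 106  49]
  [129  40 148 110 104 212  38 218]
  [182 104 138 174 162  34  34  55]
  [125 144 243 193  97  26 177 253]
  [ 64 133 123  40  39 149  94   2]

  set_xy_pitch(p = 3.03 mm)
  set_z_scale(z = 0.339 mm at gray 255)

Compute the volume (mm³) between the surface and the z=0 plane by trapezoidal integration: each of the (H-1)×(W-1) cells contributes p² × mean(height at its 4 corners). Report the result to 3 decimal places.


132.796

height_mm = gray/255 × 0.339; cell vol = 3.03² × mean(4 corners)
unit = 3.03² × 0.339 / (4×255) = 0.0030513 mm³ per gray-sum
row 0: Σ corner-gray over 7 cells = 3184  → 9.7153
row 1: Σ corner-gray over 7 cells = 2774  → 8.4643
row 2: Σ corner-gray over 7 cells = 2994  → 9.1356
row 3: Σ corner-gray over 7 cells = 3417  → 10.4263
row 4: Σ corner-gray over 7 cells = 3128  → 9.5445
row 5: Σ corner-gray over 7 cells = 2967  → 9.0532
row 6: Σ corner-gray over 7 cells = 3114  → 9.5017
row 7: Σ corner-gray over 7 cells = 2400  → 7.3231
row 8: Σ corner-gray over 7 cells = 2876  → 8.7755
row 9: Σ corner-gray over 7 cells = 3340  → 10.1913
row 10: Σ corner-gray over 7 cells = 3120  → 9.5201
row 11: Σ corner-gray over 7 cells = 3180  → 9.7031
row 12: Σ corner-gray over 7 cells = 3667  → 11.1891
row 13: Σ corner-gray over 7 cells = 3360  → 10.2524
Σ rows: total corner-gray = 43521  → 132.7956 mm³


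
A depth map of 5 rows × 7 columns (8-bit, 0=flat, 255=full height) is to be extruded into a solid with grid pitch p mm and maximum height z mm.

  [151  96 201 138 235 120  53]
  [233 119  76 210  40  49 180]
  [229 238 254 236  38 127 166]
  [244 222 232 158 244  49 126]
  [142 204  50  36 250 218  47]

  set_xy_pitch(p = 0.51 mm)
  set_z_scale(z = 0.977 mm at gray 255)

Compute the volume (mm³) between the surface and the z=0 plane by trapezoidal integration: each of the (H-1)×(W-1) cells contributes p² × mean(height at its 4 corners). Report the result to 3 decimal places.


height_mm = gray/255 × 0.977; cell vol = 0.51² × mean(4 corners)
unit = 0.51² × 0.977 / (4×255) = 0.000249135 mm³ per gray-sum
row 0: Σ corner-gray over 6 cells = 3185  → 0.7935
row 1: Σ corner-gray over 6 cells = 3582  → 0.8924
row 2: Σ corner-gray over 6 cells = 4361  → 1.0865
row 3: Σ corner-gray over 6 cells = 3885  → 0.9679
Σ rows: total corner-gray = 15013  → 3.7403 mm³

3.740


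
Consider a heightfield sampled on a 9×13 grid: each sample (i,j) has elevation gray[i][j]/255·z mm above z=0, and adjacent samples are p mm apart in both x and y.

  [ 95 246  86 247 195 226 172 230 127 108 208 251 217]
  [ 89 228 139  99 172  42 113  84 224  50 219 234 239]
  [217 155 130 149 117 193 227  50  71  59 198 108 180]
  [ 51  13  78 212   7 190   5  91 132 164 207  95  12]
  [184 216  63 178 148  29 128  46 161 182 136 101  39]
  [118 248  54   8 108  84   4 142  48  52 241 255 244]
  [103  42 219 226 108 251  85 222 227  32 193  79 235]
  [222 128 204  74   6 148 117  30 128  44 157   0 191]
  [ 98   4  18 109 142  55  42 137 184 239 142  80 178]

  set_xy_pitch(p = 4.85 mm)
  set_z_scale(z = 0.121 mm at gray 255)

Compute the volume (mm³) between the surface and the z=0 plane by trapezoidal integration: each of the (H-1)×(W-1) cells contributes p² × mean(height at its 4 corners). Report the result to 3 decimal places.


138.851

height_mm = gray/255 × 0.121; cell vol = 4.85² × mean(4 corners)
unit = 4.85² × 0.121 / (4×255) = 0.00279041 mm³ per gray-sum
row 0: Σ corner-gray over 12 cells = 8040  → 22.4349
row 1: Σ corner-gray over 12 cells = 6847  → 19.1060
row 2: Σ corner-gray over 12 cells = 5762  → 16.0784
row 3: Σ corner-gray over 12 cells = 5450  → 15.2078
row 4: Σ corner-gray over 12 cells = 5849  → 16.3211
row 5: Σ corner-gray over 12 cells = 6556  → 18.2940
row 6: Σ corner-gray over 12 cells = 6191  → 17.2755
row 7: Σ corner-gray over 12 cells = 5065  → 14.1334
Σ rows: total corner-gray = 49760  → 138.8510 mm³


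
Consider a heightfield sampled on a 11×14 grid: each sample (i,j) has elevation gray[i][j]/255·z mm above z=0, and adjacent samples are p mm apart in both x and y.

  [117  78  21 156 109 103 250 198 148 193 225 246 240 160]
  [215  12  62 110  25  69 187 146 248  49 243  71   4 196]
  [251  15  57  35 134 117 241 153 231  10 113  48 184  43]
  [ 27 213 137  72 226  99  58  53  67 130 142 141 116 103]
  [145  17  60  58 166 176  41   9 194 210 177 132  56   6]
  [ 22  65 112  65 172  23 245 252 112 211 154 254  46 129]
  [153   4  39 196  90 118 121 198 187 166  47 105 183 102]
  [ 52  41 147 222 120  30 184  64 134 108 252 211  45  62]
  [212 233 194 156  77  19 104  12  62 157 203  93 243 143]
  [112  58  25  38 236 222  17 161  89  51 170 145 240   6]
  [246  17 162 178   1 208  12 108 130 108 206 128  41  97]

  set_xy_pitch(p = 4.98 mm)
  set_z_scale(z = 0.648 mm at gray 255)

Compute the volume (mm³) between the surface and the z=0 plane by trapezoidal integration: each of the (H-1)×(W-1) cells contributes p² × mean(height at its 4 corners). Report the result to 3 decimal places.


996.980

height_mm = gray/255 × 0.648; cell vol = 4.98² × mean(4 corners)
unit = 4.98² × 0.648 / (4×255) = 0.0157555 mm³ per gray-sum
row 0: Σ corner-gray over 13 cells = 7074  → 111.4547
row 1: Σ corner-gray over 13 cells = 5833  → 91.9021
row 2: Σ corner-gray over 13 cells = 6008  → 94.6593
row 3: Σ corner-gray over 13 cells = 5781  → 91.0828
row 4: Σ corner-gray over 13 cells = 6316  → 99.5120
row 5: Σ corner-gray over 13 cells = 6736  → 106.1294
row 6: Σ corner-gray over 13 cells = 6393  → 100.7252
row 7: Σ corner-gray over 13 cells = 6691  → 105.4204
row 8: Σ corner-gray over 13 cells = 6483  → 102.1432
row 9: Σ corner-gray over 13 cells = 5963  → 93.9503
Σ rows: total corner-gray = 63278  → 996.9796 mm³


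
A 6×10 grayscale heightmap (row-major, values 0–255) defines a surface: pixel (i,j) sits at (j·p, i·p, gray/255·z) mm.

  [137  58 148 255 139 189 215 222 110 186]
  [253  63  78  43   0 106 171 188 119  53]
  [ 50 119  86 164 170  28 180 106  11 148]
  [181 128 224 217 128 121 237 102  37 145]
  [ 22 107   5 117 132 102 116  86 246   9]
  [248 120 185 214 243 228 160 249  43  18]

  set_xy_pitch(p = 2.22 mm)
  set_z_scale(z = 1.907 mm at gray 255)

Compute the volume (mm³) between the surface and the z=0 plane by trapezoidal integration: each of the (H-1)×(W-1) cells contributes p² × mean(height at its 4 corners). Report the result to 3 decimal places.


210.221

height_mm = gray/255 × 1.907; cell vol = 2.22² × mean(4 corners)
unit = 2.22² × 1.907 / (4×255) = 0.00921418 mm³ per gray-sum
row 0: Σ corner-gray over 9 cells = 4837  → 44.5690
row 1: Σ corner-gray over 9 cells = 3768  → 34.7190
row 2: Σ corner-gray over 9 cells = 4640  → 42.7538
row 3: Σ corner-gray over 9 cells = 4567  → 42.0811
row 4: Σ corner-gray over 9 cells = 5003  → 46.0985
Σ rows: total corner-gray = 22815  → 210.2214 mm³


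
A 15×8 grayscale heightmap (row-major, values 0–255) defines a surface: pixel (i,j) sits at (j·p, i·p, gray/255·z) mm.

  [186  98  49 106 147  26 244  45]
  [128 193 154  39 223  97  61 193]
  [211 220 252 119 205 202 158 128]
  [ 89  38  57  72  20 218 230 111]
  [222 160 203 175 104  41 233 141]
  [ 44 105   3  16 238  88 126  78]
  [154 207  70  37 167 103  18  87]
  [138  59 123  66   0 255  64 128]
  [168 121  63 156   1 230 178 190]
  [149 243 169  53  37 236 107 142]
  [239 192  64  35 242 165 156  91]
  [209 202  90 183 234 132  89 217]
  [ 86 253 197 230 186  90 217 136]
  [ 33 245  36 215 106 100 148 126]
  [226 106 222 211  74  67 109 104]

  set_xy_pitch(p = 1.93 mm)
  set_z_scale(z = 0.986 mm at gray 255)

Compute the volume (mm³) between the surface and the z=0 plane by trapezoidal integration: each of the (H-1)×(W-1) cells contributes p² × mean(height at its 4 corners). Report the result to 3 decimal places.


191.685

height_mm = gray/255 × 0.986; cell vol = 1.93² × mean(4 corners)
unit = 1.93² × 0.986 / (4×255) = 0.00360074 mm³ per gray-sum
row 0: Σ corner-gray over 7 cells = 3426  → 12.3361
row 1: Σ corner-gray over 7 cells = 4506  → 16.2249
row 2: Σ corner-gray over 7 cells = 4121  → 14.8386
row 3: Σ corner-gray over 7 cells = 3665  → 13.1967
row 4: Σ corner-gray over 7 cells = 3469  → 12.4910
row 5: Σ corner-gray over 7 cells = 2719  → 9.7904
row 6: Σ corner-gray over 7 cells = 2845  → 10.2441
row 7: Σ corner-gray over 7 cells = 3256  → 11.7240
row 8: Σ corner-gray over 7 cells = 3837  → 13.8160
row 9: Σ corner-gray over 7 cells = 4019  → 14.4714
row 10: Σ corner-gray over 7 cells = 4324  → 15.5696
row 11: Σ corner-gray over 7 cells = 4854  → 17.4780
row 12: Σ corner-gray over 7 cells = 4427  → 15.9405
row 13: Σ corner-gray over 7 cells = 3767  → 13.5640
Σ rows: total corner-gray = 53235  → 191.6852 mm³


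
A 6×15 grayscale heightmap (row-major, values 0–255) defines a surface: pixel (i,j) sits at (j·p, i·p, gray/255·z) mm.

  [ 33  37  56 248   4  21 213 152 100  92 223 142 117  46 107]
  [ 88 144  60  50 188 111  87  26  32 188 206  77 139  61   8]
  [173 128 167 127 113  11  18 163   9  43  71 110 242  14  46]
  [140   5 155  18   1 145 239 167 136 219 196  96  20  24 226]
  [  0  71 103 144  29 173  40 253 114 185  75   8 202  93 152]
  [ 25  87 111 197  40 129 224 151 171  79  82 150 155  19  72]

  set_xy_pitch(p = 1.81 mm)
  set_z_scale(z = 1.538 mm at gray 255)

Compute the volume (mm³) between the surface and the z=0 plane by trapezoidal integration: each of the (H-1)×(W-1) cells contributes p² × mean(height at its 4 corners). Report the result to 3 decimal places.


height_mm = gray/255 × 1.538; cell vol = 1.81² × mean(4 corners)
unit = 1.81² × 1.538 / (4×255) = 0.00493984 mm³ per gray-sum
row 0: Σ corner-gray over 14 cells = 5876  → 29.0265
row 1: Σ corner-gray over 14 cells = 5485  → 27.0950
row 2: Σ corner-gray over 14 cells = 5859  → 28.9426
row 3: Σ corner-gray over 14 cells = 6340  → 31.3186
row 4: Σ corner-gray over 14 cells = 6419  → 31.7089
Σ rows: total corner-gray = 29979  → 148.0916 mm³

148.092


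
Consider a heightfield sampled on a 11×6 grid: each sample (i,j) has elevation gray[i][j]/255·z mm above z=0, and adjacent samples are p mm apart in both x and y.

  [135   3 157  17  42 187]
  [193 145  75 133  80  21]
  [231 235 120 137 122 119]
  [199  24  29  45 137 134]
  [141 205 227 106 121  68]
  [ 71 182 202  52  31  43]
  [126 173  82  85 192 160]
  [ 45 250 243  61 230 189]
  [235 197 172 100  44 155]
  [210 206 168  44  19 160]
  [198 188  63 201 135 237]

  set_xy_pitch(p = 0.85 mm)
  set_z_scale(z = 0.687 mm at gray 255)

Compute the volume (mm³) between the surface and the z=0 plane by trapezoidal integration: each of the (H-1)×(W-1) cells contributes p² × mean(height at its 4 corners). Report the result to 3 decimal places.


12.684

height_mm = gray/255 × 0.687; cell vol = 0.85² × mean(4 corners)
unit = 0.85² × 0.687 / (4×255) = 0.000486625 mm³ per gray-sum
row 0: Σ corner-gray over 5 cells = 1840  → 0.8954
row 1: Σ corner-gray over 5 cells = 2658  → 1.2934
row 2: Σ corner-gray over 5 cells = 2381  → 1.1587
row 3: Σ corner-gray over 5 cells = 2330  → 1.1338
row 4: Σ corner-gray over 5 cells = 2575  → 1.2531
row 5: Σ corner-gray over 5 cells = 2398  → 1.1669
row 6: Σ corner-gray over 5 cells = 3152  → 1.5338
row 7: Σ corner-gray over 5 cells = 3218  → 1.5660
row 8: Σ corner-gray over 5 cells = 2660  → 1.2944
row 9: Σ corner-gray over 5 cells = 2853  → 1.3883
Σ rows: total corner-gray = 26065  → 12.6839 mm³


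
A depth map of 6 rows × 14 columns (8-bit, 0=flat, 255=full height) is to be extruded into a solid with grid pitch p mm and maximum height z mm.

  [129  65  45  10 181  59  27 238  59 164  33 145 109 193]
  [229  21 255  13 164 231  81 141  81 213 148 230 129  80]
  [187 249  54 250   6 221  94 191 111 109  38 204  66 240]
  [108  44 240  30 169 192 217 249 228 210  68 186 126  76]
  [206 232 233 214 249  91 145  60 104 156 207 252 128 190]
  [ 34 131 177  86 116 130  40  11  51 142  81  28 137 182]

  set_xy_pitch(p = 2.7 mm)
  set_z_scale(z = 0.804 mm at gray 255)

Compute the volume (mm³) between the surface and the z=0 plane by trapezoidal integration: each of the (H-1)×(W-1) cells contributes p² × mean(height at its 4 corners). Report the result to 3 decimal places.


212.726

height_mm = gray/255 × 0.804; cell vol = 2.7² × mean(4 corners)
unit = 2.7² × 0.804 / (4×255) = 0.00574624 mm³ per gray-sum
row 0: Σ corner-gray over 13 cells = 6315  → 36.2875
row 1: Σ corner-gray over 13 cells = 7336  → 42.1544
row 2: Σ corner-gray over 13 cells = 7715  → 44.3322
row 3: Σ corner-gray over 13 cells = 8640  → 49.6475
row 4: Σ corner-gray over 13 cells = 7014  → 40.3041
Σ rows: total corner-gray = 37020  → 212.7256 mm³


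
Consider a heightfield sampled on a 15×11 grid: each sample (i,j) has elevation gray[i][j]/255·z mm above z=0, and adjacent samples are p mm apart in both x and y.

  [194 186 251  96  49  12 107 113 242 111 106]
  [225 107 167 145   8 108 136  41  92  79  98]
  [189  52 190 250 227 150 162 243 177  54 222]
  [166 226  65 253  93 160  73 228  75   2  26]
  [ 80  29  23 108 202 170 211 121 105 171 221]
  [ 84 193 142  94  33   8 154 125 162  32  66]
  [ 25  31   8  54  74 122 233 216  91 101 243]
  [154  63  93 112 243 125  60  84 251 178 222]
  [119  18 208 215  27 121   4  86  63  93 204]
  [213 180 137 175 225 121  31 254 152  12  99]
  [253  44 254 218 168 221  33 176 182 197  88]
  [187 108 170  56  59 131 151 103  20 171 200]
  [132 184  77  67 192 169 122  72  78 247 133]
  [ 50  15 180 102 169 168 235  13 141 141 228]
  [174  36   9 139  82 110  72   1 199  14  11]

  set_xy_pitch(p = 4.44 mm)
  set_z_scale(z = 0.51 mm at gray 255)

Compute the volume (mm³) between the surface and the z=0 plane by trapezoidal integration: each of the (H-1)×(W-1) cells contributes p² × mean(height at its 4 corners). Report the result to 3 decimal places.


height_mm = gray/255 × 0.51; cell vol = 4.44² × mean(4 corners)
unit = 4.44² × 0.51 / (4×255) = 0.0098568 mm³ per gray-sum
row 0: Σ corner-gray over 10 cells = 4723  → 46.5537
row 1: Σ corner-gray over 10 cells = 5510  → 54.3110
row 2: Σ corner-gray over 10 cells = 5963  → 58.7761
row 3: Σ corner-gray over 10 cells = 5123  → 50.4964
row 4: Σ corner-gray over 10 cells = 4617  → 45.5088
row 5: Σ corner-gray over 10 cells = 4164  → 41.0437
row 6: Σ corner-gray over 10 cells = 4922  → 48.5152
row 7: Σ corner-gray over 10 cells = 4787  → 47.1845
row 8: Σ corner-gray over 10 cells = 4879  → 48.0913
row 9: Σ corner-gray over 10 cells = 6213  → 61.2403
row 10: Σ corner-gray over 10 cells = 5652  → 55.7106
row 11: Σ corner-gray over 10 cells = 5006  → 49.3431
row 12: Σ corner-gray over 10 cells = 5287  → 52.1129
row 13: Σ corner-gray over 10 cells = 4115  → 40.5607
Σ rows: total corner-gray = 70961  → 699.4484 mm³

699.448


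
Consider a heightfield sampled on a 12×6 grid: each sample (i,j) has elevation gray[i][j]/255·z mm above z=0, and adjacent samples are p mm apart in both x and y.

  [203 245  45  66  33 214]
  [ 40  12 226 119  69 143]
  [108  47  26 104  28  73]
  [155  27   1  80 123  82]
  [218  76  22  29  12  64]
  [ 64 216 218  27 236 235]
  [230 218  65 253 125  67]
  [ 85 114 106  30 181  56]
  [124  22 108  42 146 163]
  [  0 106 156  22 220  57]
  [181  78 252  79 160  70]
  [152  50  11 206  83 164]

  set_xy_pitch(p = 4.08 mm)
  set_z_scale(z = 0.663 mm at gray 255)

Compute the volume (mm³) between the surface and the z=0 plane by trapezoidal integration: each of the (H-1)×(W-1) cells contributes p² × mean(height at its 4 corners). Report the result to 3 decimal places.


height_mm = gray/255 × 0.663; cell vol = 4.08² × mean(4 corners)
unit = 4.08² × 0.663 / (4×255) = 0.0108202 mm³ per gray-sum
row 0: Σ corner-gray over 5 cells = 2230  → 24.1290
row 1: Σ corner-gray over 5 cells = 1626  → 17.5936
row 2: Σ corner-gray over 5 cells = 1290  → 13.9580
row 3: Σ corner-gray over 5 cells = 1259  → 13.6226
row 4: Σ corner-gray over 5 cells = 2253  → 24.3778
row 5: Σ corner-gray over 5 cells = 3312  → 35.8364
row 6: Σ corner-gray over 5 cells = 2622  → 28.3705
row 7: Σ corner-gray over 5 cells = 1926  → 20.8396
row 8: Σ corner-gray over 5 cells = 1988  → 21.5105
row 9: Σ corner-gray over 5 cells = 2454  → 26.5527
row 10: Σ corner-gray over 5 cells = 2405  → 26.0225
Σ rows: total corner-gray = 23365  → 252.8130 mm³

252.813


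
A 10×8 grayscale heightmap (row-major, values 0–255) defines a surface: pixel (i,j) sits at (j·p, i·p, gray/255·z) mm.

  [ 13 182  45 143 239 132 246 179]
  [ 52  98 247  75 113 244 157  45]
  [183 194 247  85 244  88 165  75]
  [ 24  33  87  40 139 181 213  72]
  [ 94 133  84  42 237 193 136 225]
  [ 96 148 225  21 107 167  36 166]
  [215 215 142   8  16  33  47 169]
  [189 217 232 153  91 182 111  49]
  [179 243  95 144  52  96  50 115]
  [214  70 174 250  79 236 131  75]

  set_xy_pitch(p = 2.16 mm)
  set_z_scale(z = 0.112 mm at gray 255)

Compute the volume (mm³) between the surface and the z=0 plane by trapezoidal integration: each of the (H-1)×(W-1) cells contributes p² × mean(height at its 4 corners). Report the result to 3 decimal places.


height_mm = gray/255 × 0.112; cell vol = 2.16² × mean(4 corners)
unit = 2.16² × 0.112 / (4×255) = 0.000512301 mm³ per gray-sum
row 0: Σ corner-gray over 7 cells = 4131  → 2.1163
row 1: Σ corner-gray over 7 cells = 4269  → 2.1870
row 2: Σ corner-gray over 7 cells = 3786  → 1.9396
row 3: Σ corner-gray over 7 cells = 3451  → 1.7680
row 4: Σ corner-gray over 7 cells = 3639  → 1.8643
row 5: Σ corner-gray over 7 cells = 2976  → 1.5246
row 6: Σ corner-gray over 7 cells = 3516  → 1.8013
row 7: Σ corner-gray over 7 cells = 3864  → 1.9795
row 8: Σ corner-gray over 7 cells = 3823  → 1.9585
Σ rows: total corner-gray = 33455  → 17.1390 mm³

17.139


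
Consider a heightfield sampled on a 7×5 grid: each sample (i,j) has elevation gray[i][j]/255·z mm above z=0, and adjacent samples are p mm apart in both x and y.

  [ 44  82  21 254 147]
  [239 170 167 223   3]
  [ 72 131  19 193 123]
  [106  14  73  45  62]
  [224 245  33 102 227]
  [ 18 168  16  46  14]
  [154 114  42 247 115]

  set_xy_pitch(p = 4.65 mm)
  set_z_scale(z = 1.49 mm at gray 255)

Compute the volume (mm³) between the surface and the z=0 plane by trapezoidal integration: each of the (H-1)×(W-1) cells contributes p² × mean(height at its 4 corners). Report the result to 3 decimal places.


height_mm = gray/255 × 1.49; cell vol = 4.65² × mean(4 corners)
unit = 4.65² × 1.49 / (4×255) = 0.0315858 mm³ per gray-sum
row 0: Σ corner-gray over 4 cells = 2267  → 71.6050
row 1: Σ corner-gray over 4 cells = 2243  → 70.8470
row 2: Σ corner-gray over 4 cells = 1313  → 41.4722
row 3: Σ corner-gray over 4 cells = 1643  → 51.8955
row 4: Σ corner-gray over 4 cells = 1703  → 53.7906
row 5: Σ corner-gray over 4 cells = 1567  → 49.4950
Σ rows: total corner-gray = 10736  → 339.1052 mm³

339.105


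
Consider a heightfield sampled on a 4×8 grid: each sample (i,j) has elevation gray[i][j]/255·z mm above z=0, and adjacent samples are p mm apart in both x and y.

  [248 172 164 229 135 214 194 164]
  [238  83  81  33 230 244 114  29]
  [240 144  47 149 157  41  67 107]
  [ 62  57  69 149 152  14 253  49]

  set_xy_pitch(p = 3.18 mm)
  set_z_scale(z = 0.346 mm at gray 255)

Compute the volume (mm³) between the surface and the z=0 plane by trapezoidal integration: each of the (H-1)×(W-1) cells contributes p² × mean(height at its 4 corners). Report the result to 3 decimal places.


37.442

height_mm = gray/255 × 0.346; cell vol = 3.18² × mean(4 corners)
unit = 3.18² × 0.346 / (4×255) = 0.00343028 mm³ per gray-sum
row 0: Σ corner-gray over 7 cells = 4465  → 15.3162
row 1: Σ corner-gray over 7 cells = 3394  → 11.6424
row 2: Σ corner-gray over 7 cells = 3056  → 10.4830
Σ rows: total corner-gray = 10915  → 37.4416 mm³


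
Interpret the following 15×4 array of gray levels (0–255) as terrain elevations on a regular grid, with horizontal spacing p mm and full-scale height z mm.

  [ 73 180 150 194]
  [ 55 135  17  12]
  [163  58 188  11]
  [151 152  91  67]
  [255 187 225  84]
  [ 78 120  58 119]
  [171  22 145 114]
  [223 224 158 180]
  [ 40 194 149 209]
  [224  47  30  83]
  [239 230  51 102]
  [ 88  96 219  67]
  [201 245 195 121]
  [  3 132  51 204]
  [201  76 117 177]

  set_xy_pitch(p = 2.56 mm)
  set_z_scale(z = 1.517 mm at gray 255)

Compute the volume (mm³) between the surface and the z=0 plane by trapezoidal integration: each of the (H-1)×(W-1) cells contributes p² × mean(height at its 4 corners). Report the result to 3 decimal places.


height_mm = gray/255 × 1.517; cell vol = 2.56² × mean(4 corners)
unit = 2.56² × 1.517 / (4×255) = 0.00974687 mm³ per gray-sum
row 0: Σ corner-gray over 3 cells = 1298  → 12.6514
row 1: Σ corner-gray over 3 cells = 1037  → 10.1075
row 2: Σ corner-gray over 3 cells = 1370  → 13.3532
row 3: Σ corner-gray over 3 cells = 1867  → 18.1974
row 4: Σ corner-gray over 3 cells = 1716  → 16.7256
row 5: Σ corner-gray over 3 cells = 1172  → 11.4233
row 6: Σ corner-gray over 3 cells = 1786  → 17.4079
row 7: Σ corner-gray over 3 cells = 2102  → 20.4879
row 8: Σ corner-gray over 3 cells = 1396  → 13.6066
row 9: Σ corner-gray over 3 cells = 1364  → 13.2947
row 10: Σ corner-gray over 3 cells = 1688  → 16.4527
row 11: Σ corner-gray over 3 cells = 1987  → 19.3670
row 12: Σ corner-gray over 3 cells = 1775  → 17.3007
row 13: Σ corner-gray over 3 cells = 1337  → 13.0316
Σ rows: total corner-gray = 21895  → 213.4078 mm³

213.408


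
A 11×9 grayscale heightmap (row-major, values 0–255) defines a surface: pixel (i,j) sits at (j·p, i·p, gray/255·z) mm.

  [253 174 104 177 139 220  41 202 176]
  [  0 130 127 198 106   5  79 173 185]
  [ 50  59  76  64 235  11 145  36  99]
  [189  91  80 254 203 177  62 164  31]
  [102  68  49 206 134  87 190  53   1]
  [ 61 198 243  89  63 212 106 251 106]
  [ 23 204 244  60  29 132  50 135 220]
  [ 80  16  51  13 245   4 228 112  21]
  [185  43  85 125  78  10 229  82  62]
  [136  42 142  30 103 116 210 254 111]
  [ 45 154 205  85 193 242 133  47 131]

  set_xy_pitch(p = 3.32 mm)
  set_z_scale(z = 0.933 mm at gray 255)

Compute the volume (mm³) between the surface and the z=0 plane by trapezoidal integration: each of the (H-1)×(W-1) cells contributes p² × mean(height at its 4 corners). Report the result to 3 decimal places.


height_mm = gray/255 × 0.933; cell vol = 3.32² × mean(4 corners)
unit = 3.32² × 0.933 / (4×255) = 0.0100823 mm³ per gray-sum
row 0: Σ corner-gray over 8 cells = 4364  → 43.9990
row 1: Σ corner-gray over 8 cells = 3222  → 32.4850
row 2: Σ corner-gray over 8 cells = 3683  → 37.1329
row 3: Σ corner-gray over 8 cells = 3959  → 39.9156
row 4: Σ corner-gray over 8 cells = 4168  → 42.0228
row 5: Σ corner-gray over 8 cells = 4442  → 44.7854
row 6: Σ corner-gray over 8 cells = 3390  → 34.1788
row 7: Σ corner-gray over 8 cells = 2990  → 30.1459
row 8: Σ corner-gray over 8 cells = 3592  → 36.2155
row 9: Σ corner-gray over 8 cells = 4335  → 43.7066
Σ rows: total corner-gray = 38145  → 384.5876 mm³

384.588


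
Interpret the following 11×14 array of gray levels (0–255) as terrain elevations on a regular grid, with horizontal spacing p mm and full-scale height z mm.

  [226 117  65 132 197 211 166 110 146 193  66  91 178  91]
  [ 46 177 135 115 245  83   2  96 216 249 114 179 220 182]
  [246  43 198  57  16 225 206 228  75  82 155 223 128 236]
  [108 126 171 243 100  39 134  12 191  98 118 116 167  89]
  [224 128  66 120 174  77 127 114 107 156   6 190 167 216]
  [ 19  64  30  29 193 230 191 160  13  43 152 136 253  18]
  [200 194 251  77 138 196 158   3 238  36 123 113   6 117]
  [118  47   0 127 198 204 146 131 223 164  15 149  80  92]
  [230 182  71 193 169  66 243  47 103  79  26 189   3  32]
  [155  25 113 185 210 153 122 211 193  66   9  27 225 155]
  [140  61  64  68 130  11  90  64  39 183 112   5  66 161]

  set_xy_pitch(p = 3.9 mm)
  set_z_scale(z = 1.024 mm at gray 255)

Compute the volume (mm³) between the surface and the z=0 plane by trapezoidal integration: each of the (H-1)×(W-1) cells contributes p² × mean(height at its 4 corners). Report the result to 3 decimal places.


1008.621

height_mm = gray/255 × 1.024; cell vol = 3.9² × mean(4 corners)
unit = 3.9² × 1.024 / (4×255) = 0.0152696 mm³ per gray-sum
row 0: Σ corner-gray over 13 cells = 7551  → 115.3011
row 1: Σ corner-gray over 13 cells = 7644  → 116.7212
row 2: Σ corner-gray over 13 cells = 6981  → 106.5974
row 3: Σ corner-gray over 13 cells = 6531  → 99.7261
row 4: Σ corner-gray over 13 cells = 6329  → 96.6416
row 5: Σ corner-gray over 13 cells = 6408  → 97.8479
row 6: Σ corner-gray over 13 cells = 6561  → 100.1842
row 7: Σ corner-gray over 13 cells = 6182  → 94.3970
row 8: Σ corner-gray over 13 cells = 6392  → 97.6036
row 9: Σ corner-gray over 13 cells = 5475  → 83.6013
Σ rows: total corner-gray = 66054  → 1008.6213 mm³


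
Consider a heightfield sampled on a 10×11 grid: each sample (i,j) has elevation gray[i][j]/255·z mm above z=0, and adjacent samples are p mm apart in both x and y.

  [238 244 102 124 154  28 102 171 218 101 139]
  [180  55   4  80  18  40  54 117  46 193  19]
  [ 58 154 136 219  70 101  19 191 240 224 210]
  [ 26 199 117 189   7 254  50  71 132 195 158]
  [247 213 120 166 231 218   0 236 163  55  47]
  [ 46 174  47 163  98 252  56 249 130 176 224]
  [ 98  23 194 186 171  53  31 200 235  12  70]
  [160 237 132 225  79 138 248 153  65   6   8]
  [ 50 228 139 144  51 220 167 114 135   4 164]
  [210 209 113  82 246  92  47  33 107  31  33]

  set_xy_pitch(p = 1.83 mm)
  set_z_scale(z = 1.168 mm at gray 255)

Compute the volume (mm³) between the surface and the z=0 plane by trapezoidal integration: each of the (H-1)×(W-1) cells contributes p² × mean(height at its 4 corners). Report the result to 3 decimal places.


height_mm = gray/255 × 1.168; cell vol = 1.83² × mean(4 corners)
unit = 1.83² × 1.168 / (4×255) = 0.00383482 mm³ per gray-sum
row 0: Σ corner-gray over 10 cells = 4278  → 16.4054
row 1: Σ corner-gray over 10 cells = 4389  → 16.8310
row 2: Σ corner-gray over 10 cells = 5588  → 21.4290
row 3: Σ corner-gray over 10 cells = 5710  → 21.8968
row 4: Σ corner-gray over 10 cells = 6058  → 23.2313
row 5: Σ corner-gray over 10 cells = 5338  → 20.4703
row 6: Σ corner-gray over 10 cells = 5112  → 19.6036
row 7: Σ corner-gray over 10 cells = 5352  → 20.5240
row 8: Σ corner-gray over 10 cells = 4781  → 18.3343
Σ rows: total corner-gray = 46606  → 178.7256 mm³

178.726
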